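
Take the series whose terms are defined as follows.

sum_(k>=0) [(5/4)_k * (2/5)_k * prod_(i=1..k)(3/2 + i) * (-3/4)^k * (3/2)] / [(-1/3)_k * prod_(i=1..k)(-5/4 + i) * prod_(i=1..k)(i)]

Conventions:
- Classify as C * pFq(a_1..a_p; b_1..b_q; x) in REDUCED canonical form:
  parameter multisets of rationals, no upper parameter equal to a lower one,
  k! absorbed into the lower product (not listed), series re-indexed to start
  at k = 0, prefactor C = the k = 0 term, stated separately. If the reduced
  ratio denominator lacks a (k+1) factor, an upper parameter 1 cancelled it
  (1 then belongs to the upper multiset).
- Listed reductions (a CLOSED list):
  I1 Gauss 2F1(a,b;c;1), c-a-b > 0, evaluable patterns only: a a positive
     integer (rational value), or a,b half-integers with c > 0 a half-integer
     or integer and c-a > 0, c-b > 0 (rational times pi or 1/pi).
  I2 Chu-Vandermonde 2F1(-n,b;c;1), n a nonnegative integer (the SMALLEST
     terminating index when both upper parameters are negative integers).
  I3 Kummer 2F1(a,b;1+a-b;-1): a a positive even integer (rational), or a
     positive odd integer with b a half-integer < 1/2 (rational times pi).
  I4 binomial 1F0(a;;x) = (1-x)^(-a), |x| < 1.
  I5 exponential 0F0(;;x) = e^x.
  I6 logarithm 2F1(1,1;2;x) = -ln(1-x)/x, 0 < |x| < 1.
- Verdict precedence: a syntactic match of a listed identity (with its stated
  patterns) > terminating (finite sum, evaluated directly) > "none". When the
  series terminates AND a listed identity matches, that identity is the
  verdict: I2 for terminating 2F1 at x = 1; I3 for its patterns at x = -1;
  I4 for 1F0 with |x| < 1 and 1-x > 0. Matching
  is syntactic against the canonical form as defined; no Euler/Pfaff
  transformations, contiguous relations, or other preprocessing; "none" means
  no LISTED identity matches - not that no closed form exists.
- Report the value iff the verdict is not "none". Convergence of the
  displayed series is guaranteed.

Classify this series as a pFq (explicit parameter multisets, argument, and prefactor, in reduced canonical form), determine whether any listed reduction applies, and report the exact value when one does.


The series (x = -3/4) is 3F2: upper {2/5, 5/4, 5/2}, lower {-1/3, -1/4}, prefactor 3/2. Verdict: no listed reduction: x = -3/4 and upper {2/5, 5/4, 5/2} fail every I1-I6 pattern.

Key observation: from the first term 3/2: the product of the first k integers (C = 3/2, x = -3/4) is k!.
Ratio: r(k) = (-3/4) * (k+2/5) (k+5/4) (k+5/2) / [(k-1/3) (k-1/4) (k+1)] ; factor over Q: parameters, x = (-3/4), and C = 3/2.


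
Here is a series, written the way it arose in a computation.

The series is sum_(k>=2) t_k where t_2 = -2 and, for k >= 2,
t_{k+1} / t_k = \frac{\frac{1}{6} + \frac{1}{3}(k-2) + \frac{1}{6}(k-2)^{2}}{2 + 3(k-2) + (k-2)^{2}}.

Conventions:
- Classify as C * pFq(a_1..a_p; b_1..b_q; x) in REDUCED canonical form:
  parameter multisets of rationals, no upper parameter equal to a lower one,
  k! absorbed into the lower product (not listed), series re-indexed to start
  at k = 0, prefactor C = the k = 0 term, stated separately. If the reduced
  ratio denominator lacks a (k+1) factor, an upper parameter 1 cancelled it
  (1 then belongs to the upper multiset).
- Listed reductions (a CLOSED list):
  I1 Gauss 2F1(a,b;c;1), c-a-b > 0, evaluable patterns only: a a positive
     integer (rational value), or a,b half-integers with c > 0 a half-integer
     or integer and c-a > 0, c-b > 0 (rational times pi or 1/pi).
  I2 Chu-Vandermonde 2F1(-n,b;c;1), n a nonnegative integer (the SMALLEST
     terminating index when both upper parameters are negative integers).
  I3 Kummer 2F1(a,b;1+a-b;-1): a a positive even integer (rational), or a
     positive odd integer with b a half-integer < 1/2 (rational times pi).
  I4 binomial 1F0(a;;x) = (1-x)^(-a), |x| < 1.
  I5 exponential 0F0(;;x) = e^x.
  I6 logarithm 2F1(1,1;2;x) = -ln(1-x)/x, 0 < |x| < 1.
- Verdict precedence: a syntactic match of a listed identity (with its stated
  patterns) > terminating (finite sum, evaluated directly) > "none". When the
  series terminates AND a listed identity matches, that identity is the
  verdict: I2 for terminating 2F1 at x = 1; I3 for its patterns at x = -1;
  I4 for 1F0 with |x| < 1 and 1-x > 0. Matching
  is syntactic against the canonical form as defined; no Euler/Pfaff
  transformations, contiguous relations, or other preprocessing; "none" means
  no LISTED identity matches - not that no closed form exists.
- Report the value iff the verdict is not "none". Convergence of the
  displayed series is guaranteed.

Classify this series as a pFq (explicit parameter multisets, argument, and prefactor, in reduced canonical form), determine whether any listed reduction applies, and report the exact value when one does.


The series (x = \frac{1}{6}) is 2F1: upper {1, 1}, lower {2}, prefactor -2. Verdict: the logarithmic series (I6) fires (the logarithm: parameters (1,1;2), x = \frac{1}{6}). Hence: 12 \cdot \ln\left(\frac{5}{6}\right).

First insight: t_0 = -2 here, and the expanded ratio factors over Q; C = -2, roots give parameters.
Term ratio: r(k) = \frac{1}{6} * (k+1) (k+1) / [(k+2) (k+1)] - rational in k. x = \frac{1}{6}; t_0 = -2; negate the roots.


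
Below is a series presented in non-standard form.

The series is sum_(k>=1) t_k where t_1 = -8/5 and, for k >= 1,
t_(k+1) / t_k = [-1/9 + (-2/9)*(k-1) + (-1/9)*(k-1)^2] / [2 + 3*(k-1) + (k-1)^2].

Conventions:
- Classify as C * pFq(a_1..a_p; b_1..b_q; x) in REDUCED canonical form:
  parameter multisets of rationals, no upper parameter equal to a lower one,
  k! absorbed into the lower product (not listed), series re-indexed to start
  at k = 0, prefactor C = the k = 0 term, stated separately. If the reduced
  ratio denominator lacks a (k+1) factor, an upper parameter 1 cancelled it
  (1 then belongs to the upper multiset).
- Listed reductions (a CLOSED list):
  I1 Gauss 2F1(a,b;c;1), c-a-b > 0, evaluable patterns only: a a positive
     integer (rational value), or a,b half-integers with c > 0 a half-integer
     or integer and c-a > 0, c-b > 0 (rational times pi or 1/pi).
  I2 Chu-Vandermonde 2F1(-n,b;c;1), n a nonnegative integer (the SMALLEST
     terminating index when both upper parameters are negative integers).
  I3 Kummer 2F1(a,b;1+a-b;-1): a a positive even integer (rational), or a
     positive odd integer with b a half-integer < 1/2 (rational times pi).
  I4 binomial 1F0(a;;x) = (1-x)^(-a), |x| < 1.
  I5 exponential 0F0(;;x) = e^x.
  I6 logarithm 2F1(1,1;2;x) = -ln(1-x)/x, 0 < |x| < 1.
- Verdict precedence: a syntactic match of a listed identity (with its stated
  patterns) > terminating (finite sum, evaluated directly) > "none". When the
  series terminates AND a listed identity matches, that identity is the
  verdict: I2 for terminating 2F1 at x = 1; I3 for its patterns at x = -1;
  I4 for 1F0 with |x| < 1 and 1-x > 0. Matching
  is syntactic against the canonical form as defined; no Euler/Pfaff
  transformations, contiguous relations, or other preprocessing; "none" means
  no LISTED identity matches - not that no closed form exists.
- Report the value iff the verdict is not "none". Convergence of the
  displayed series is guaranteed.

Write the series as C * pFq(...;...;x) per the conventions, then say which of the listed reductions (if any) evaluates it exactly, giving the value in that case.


With C = -8/5: the canonical form is 2F1(1, 1; 2; -1/9). Verdict: logarithm (I6) fires (the logarithm: parameters (1,1;2), x = -1/9). Its exact value is (-72/5) * ln(10/9).

The tell: with t_0 = -8/5, factor the ratio over Q (C = -8/5): negated roots = parameters.
Step ratio: r(k) = (-1/9) * (k+1) (k+1) / [(k+2) (k+1)] ; factor over Q: parameters, x = (-1/9), and C = -8/5.


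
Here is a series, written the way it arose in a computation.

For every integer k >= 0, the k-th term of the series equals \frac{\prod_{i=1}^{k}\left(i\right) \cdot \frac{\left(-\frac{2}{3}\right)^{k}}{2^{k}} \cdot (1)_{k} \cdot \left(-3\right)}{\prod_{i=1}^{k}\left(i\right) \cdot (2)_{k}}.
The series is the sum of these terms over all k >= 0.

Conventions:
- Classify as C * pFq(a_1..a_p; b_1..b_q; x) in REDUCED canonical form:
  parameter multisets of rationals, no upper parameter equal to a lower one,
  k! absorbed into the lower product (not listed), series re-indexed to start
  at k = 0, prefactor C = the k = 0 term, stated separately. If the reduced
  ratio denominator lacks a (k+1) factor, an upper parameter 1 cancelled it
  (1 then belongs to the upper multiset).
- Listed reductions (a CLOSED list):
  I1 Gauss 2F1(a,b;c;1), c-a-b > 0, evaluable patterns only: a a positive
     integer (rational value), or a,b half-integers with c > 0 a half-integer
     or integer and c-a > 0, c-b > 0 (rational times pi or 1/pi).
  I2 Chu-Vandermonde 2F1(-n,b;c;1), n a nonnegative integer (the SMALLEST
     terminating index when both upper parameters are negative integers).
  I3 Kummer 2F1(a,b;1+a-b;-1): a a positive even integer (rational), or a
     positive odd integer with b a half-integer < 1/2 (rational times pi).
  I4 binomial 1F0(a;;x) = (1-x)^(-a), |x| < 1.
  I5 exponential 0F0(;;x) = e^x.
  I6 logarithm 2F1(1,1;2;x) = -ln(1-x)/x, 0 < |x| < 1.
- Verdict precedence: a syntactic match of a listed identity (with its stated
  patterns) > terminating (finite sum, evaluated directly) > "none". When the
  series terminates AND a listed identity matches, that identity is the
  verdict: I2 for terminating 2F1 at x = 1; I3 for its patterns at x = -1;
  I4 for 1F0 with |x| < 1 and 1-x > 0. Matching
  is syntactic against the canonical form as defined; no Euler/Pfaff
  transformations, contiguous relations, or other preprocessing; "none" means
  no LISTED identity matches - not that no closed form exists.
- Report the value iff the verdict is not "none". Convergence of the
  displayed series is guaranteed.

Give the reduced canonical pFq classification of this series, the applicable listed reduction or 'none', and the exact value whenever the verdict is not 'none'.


With C = -3: the canonical form is 2F1(1, 1; 2; -\frac{1}{3}). Verdict at x = -\frac{1}{3}: logarithm (I6) matches (the logarithm: parameters (1,1;2), x = -\frac{1}{3}). Hence: \left(-9\right) \cdot \ln\left(\frac{4}{3}\right).

First insight: from the first term -3: the running product (C = -3, x = -1/3) telescopes to a rising factorial.
Consecutive-term ratio: r(k) = -\frac{1}{3} * (k+1) (k+1) / [(k+2) (k+1)] - poly over poly, x = -\frac{1}{3} from leading terms; C = -3 at k = 0.


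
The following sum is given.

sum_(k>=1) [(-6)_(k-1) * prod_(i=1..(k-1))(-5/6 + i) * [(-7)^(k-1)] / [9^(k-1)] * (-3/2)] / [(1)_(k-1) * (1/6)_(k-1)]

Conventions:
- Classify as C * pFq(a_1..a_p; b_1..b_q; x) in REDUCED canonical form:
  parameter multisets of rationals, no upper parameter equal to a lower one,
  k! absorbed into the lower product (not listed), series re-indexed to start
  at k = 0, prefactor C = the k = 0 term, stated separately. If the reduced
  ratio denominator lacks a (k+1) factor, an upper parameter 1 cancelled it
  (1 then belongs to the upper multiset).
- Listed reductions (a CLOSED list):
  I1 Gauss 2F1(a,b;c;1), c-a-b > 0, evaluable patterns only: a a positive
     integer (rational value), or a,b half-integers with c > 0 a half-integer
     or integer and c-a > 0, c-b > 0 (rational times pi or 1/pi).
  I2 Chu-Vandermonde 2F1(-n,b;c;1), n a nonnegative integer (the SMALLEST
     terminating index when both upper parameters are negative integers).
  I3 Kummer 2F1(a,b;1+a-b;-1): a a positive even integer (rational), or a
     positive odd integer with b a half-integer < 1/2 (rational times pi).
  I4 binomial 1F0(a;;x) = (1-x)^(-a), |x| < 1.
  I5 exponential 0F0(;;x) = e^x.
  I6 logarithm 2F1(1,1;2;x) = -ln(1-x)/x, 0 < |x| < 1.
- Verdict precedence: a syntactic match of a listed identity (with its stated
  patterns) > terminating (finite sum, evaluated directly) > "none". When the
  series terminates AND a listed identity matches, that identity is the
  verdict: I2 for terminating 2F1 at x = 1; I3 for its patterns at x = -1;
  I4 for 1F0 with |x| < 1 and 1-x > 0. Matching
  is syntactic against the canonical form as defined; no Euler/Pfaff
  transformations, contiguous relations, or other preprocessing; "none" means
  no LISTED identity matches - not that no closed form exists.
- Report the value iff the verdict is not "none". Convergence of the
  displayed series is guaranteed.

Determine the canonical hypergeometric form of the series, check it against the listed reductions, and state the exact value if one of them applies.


Prefactor -3/2, argument -7/9: 1F0 with upper {-6} over lower {-}. Verdict (x = -7/9): the I4 binomial reduction applies (the 1F0 binomial series: exponent 6, x = -7/9). Exact value: -8388608/177147.

Key observation: with t_0 = -3/2, (1)_k (C = -3/2) is k! itself.
Step ratio: r(k) = (-7/9) * (k-6) / [(k+1)] ; factor over Q: parameters, x = (-7/9), and C = -3/2.


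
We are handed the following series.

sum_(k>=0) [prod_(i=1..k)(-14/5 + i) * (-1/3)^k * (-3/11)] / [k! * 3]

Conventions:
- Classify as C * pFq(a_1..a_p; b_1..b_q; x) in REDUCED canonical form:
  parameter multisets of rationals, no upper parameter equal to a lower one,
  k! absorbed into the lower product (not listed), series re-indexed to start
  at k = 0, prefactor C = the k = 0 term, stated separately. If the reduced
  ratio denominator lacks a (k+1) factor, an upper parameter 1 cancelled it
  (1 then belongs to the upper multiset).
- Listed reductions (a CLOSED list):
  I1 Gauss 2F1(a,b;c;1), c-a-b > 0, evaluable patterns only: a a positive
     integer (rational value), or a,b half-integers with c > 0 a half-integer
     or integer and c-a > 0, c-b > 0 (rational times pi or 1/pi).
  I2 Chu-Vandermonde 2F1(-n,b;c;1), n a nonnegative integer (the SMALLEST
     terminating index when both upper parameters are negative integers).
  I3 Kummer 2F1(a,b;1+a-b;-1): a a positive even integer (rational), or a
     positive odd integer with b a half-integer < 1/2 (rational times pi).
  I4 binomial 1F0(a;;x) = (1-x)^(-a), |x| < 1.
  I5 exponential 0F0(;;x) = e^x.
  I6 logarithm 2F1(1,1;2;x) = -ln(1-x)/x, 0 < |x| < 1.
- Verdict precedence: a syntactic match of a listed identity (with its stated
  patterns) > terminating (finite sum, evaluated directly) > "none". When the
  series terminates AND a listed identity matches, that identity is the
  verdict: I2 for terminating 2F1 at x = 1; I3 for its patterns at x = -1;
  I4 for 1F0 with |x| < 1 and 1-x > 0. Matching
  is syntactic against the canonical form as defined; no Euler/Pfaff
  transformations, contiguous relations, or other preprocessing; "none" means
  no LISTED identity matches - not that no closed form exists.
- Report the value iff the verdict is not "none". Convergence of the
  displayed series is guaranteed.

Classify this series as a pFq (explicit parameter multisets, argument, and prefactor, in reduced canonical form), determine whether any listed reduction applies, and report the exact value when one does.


Classification (C = -1/11): 1F0 with upper {-9/5}, lower {-}, argument x = -1/3. Verdict: this is the binomial series (I4) (the 1F0 binomial series: exponent 9/5, x = -1/3). Hence: (-1/11) * (4/3)^(9/5).

Structural cue: x = (-1/3) and the running product (C = -1/11, x = -1/3) telescopes to a rising factorial.
Adjacent-term ratio: r(k) = (-1/3) * (k-9/5) / [(k+1)] - poly over poly, x = (-1/3) from leading terms; C = -1/11 at k = 0.


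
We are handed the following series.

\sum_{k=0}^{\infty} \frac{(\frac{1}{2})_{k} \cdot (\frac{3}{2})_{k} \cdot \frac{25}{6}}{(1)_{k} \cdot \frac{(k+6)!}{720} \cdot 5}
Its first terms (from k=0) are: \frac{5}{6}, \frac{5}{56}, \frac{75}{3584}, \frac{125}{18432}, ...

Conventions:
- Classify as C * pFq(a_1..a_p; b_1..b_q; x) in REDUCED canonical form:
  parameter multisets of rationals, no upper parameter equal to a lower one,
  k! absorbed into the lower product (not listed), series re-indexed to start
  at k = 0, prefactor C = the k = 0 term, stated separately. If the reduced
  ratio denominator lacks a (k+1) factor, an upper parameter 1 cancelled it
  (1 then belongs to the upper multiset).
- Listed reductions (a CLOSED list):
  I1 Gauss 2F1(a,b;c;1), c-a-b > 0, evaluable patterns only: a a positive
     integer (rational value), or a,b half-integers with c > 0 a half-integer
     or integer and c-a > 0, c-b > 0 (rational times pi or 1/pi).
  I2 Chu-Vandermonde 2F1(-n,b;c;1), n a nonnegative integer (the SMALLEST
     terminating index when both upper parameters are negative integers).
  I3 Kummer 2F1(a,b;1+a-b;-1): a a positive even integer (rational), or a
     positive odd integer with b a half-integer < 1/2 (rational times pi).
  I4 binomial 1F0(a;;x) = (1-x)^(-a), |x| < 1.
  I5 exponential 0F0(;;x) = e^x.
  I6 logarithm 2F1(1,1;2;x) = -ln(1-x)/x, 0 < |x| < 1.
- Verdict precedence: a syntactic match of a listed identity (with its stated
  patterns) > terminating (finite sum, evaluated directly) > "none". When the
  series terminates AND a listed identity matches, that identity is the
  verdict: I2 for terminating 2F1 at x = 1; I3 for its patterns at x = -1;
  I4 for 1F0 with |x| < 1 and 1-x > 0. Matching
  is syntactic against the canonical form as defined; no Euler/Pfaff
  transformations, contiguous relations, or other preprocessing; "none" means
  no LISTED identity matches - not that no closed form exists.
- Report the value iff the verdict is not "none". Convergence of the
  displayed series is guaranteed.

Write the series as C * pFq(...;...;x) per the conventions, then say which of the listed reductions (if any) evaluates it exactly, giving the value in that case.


The series (x = 1) is 2F1: upper {\frac{1}{2}, \frac{3}{2}}, lower {7}, prefactor \frac{5}{6}. Verdict: the half-integer Gauss pattern (I1) matches (x = 1; upper {\frac{1}{2}, \frac{3}{2}} half-integers, c = 7 in the evaluable pattern). Value: \frac{131072}{43659} / \pi.

Key observation: t_0 being \frac{5}{6}, the constant factors (prefactor 5/6) combine into one prefactor.
Ratio: r(k) = 1 * (k+\frac{1}{2}) (k+\frac{3}{2}) / [(k+7) (k+1)] ; factor over Q: parameters, x = 1, and C = \frac{5}{6}.


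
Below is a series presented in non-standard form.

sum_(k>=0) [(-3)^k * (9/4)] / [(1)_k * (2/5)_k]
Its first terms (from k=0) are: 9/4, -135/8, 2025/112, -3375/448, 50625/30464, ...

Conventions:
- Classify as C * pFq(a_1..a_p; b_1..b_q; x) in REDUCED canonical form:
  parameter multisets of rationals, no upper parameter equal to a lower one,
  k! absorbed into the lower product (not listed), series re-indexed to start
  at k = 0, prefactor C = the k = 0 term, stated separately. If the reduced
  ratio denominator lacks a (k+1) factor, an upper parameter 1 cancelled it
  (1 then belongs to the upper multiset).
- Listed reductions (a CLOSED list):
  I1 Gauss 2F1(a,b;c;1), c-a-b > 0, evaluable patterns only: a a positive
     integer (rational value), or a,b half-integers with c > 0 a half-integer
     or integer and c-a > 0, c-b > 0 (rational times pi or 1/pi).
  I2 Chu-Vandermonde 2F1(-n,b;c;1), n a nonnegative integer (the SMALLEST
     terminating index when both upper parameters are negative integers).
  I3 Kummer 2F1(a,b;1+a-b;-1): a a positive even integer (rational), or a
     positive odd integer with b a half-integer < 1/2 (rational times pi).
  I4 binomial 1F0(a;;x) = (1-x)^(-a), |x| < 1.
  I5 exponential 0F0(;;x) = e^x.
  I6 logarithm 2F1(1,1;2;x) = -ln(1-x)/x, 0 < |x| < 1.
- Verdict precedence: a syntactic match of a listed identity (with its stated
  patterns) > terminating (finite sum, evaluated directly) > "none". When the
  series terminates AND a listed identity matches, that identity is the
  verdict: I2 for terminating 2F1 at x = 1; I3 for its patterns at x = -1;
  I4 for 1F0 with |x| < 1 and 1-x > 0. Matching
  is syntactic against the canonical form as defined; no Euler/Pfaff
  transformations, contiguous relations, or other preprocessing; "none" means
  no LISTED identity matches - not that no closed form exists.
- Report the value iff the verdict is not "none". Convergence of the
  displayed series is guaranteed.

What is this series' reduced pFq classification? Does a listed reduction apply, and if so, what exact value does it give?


The series (x = -3) is 0F1: upper {-}, lower {2/5}, prefactor 9/4. Verdict: none. A 0F1 with upper {-} fits none of I1-I6 at x = -3; the sum runs forever.

Key step: from the first term 9/4: (1)_k (C = 9/4) is k! itself.
Step ratio: r(k) = (-3) * 1 / [(k+2/5) (k+1)] - rational in k, leading ratio (-3); with t_0 = 9/4, classification follows.


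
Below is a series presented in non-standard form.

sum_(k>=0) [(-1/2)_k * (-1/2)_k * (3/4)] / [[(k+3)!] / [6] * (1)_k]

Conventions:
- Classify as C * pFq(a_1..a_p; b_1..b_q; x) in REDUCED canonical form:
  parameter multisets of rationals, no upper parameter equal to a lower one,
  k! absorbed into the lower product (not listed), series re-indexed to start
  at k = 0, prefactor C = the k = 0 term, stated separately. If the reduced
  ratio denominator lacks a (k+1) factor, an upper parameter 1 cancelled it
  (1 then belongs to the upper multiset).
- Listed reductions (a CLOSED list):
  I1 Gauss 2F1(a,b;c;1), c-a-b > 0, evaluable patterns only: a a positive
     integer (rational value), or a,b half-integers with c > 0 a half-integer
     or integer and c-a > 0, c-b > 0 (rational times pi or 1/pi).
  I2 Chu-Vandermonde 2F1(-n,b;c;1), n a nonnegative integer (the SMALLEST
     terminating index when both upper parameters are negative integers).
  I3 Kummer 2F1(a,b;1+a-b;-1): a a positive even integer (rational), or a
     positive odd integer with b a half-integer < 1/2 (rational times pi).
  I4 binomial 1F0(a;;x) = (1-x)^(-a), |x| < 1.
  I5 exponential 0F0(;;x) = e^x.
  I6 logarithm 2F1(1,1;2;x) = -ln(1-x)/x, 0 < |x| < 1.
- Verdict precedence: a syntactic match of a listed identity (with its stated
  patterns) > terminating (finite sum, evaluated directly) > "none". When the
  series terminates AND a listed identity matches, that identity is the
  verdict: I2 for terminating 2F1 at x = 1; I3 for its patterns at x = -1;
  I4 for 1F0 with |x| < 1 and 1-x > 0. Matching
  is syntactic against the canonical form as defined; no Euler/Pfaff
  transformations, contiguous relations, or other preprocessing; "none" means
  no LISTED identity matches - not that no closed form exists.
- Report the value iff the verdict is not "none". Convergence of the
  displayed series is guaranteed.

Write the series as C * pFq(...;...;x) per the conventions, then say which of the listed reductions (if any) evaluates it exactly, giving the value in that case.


Reduced: x = 1, 2F1, upper = {-1/2, -1/2}, lower = {4}, C = 3/4. Verdict: the half-integer Gauss pattern (I1) fires (x = 1; upper {-1/2, -1/2} half-integers, c = 4 in the evaluable pattern). Value: (3072/1225) / pi.

First insight: from the first term 3/4: the denominator's factorial ratio (C = 3/4, x = 1) is a lower Pochhammer.
Term ratio: r(k) = 1 * (k-1/2) (k-1/2) / [(k+4) (k+1)] - poly over poly, x = 1 from leading terms; C = 3/4 at k = 0.


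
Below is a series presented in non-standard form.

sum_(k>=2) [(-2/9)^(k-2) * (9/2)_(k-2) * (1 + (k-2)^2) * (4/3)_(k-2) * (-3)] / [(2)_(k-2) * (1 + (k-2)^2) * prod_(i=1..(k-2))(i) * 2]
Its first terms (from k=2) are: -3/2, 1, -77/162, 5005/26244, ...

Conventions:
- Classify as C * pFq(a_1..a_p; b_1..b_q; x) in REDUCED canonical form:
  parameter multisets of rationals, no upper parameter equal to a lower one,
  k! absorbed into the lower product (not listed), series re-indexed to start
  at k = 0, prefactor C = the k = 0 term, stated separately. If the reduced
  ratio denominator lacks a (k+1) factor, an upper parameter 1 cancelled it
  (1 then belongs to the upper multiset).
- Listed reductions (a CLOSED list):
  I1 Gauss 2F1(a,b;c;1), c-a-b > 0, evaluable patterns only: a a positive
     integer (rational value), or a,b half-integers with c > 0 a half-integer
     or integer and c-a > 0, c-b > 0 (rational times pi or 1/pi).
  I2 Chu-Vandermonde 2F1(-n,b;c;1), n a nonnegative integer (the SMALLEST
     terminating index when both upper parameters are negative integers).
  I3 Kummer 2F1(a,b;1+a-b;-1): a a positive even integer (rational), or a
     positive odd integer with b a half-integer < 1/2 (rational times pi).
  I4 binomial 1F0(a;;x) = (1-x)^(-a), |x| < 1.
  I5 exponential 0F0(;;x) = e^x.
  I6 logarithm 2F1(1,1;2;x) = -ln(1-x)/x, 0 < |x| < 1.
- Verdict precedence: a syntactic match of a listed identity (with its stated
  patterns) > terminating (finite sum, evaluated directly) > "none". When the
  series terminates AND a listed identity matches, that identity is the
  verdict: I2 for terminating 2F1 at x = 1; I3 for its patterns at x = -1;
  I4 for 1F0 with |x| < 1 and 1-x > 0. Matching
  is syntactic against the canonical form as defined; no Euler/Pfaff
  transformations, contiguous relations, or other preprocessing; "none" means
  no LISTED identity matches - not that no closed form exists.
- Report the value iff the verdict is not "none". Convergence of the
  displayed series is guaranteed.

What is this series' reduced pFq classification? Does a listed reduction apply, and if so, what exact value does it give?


Prefactor -3/2, argument -2/9: 2F1 with upper {4/3, 9/2} over lower {2}. Verdict: none. No listed pattern accepts 2F1(4/3, 9/2; 2; -2/9).

Key step: from the first term -3/2: k^2 + 1 divides numerator and denominator alike; prefactor -3/2 after cancelling.
Step ratio: r(k) = (-2/9) * (k+4/3) (k+9/2) / [(k+2) (k+1)] - poly over poly, x = (-2/9) from leading terms; C = -3/2 at k = 0.


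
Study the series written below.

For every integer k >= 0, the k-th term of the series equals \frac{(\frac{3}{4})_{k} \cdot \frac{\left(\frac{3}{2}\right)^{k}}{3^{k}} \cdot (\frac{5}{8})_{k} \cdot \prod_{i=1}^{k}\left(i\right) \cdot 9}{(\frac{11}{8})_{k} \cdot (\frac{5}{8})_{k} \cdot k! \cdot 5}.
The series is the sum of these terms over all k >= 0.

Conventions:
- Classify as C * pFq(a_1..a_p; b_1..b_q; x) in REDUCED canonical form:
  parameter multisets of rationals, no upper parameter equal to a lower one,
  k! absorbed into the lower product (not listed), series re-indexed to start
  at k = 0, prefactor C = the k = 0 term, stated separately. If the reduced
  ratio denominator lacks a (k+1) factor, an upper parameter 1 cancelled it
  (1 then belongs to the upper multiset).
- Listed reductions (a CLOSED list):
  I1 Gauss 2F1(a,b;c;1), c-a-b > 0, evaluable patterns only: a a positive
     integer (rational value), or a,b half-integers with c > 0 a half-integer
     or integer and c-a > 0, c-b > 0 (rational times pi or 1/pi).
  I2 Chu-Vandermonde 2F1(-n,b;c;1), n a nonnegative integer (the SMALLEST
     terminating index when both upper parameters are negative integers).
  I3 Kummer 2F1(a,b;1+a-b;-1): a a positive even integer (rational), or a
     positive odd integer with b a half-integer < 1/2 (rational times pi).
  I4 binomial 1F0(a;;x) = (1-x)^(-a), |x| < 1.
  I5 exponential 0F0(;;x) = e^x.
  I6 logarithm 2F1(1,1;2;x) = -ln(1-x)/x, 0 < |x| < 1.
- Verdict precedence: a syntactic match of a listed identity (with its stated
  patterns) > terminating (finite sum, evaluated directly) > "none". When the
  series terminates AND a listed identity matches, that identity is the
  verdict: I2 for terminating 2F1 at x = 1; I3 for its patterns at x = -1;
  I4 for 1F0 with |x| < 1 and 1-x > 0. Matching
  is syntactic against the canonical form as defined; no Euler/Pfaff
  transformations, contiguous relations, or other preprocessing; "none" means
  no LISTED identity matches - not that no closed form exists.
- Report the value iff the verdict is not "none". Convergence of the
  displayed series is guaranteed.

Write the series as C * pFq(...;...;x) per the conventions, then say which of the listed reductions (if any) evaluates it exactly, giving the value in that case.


With C = \frac{9}{5}: the canonical form is 2F1(\frac{3}{4}, 1; \frac{11}{8}; \frac{1}{2}). Verdict: none here - no I1-I6 shape fits x = \frac{1}{2} with lower {\frac{11}{8}}.

Key observation: t_0 being \frac{9}{5}, the parameter 5/8 appears in both the upper and lower lists and cancels.
Ratio: r(k) = \frac{1}{2} * (k+\frac{3}{4}) (k+1) / [(k+\frac{11}{8}) (k+1)] - rational; roots negated = parameters, x = \frac{1}{2}, C = \frac{9}{5}.


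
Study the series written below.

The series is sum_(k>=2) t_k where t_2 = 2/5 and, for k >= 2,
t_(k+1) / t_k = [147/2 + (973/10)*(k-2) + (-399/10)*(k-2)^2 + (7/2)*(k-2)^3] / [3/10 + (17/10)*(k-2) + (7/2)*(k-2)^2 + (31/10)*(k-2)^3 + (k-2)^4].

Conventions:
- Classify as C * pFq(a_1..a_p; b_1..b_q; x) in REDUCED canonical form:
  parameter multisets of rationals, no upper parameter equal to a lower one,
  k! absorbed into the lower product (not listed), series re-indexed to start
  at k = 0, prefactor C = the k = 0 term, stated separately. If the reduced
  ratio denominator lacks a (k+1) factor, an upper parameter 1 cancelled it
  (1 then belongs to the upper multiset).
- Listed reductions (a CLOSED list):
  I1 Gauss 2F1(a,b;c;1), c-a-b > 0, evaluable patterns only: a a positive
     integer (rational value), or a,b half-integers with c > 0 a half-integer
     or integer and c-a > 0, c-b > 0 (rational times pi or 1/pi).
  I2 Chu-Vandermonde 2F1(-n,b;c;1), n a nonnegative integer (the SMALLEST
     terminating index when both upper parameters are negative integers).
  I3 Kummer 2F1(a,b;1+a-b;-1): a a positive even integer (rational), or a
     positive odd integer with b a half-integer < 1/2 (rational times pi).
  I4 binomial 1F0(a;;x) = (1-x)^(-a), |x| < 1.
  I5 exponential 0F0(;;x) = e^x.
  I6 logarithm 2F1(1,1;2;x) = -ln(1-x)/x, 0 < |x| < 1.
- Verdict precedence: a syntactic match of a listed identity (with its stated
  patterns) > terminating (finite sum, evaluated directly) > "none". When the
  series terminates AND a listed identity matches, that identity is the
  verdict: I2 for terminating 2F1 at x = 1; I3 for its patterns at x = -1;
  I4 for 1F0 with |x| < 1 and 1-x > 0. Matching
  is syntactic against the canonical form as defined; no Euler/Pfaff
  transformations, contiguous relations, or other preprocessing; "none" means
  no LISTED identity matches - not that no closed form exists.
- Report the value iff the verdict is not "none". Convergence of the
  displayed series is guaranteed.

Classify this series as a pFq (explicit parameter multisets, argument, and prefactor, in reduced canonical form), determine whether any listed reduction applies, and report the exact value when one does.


At argument 7/2: a 2F2 with upper {-7, -5}, lower {1/2, 1}, scaled by C = 2/5. Verdict: terminating - the sum ends at index 5 because -5 is a negative integer; exact evaluation follows. Exact value: 1444904/225.

Key step: from the first term 2/5: factor the ratio over Q (C = 2/5, x = 7/2): negated roots = parameters.
Adjacent-term ratio: r(k) = (7/2) * (k-7) (k-5) / [(k+1/2) (k+1) (k+1)] ; factor over Q: parameters, x = (7/2), and C = 2/5.


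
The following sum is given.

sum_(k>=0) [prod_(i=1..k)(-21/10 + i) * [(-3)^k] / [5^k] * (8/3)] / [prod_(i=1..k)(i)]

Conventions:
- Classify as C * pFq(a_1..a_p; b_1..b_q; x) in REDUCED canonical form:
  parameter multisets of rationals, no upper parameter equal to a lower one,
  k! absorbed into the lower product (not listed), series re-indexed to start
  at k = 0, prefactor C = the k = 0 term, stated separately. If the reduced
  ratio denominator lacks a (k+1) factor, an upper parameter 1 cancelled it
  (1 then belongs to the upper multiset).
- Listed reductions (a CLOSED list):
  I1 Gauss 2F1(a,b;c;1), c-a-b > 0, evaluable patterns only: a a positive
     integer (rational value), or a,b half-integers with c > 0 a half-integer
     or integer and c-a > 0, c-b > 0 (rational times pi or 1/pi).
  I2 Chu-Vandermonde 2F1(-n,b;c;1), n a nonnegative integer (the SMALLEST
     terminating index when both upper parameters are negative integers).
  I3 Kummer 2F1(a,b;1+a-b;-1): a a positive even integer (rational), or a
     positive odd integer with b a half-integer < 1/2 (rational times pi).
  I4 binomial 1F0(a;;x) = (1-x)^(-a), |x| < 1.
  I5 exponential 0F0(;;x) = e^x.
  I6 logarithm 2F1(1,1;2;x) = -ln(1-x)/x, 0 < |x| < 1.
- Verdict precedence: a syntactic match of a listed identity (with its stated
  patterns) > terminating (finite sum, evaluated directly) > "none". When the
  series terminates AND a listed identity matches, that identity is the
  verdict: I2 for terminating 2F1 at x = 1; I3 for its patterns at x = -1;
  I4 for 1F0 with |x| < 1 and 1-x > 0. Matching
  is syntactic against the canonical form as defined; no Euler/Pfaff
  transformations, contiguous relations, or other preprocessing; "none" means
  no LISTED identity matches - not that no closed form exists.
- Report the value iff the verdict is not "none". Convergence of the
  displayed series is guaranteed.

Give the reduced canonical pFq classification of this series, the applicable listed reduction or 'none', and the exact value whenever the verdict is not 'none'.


At argument -3/5: a 1F0 with upper {-11/10}, lower {-}, scaled by C = 8/3. Verdict: this is the binomial series (I4) (the 1F0 binomial series: exponent 11/10, x = -3/5). Its exact value is (8/3) * (8/5)^(11/10).

Key observation: x = (-3/5) and the two geometric factors (prefactor 8/3) combine into one argument.
Consecutive-term ratio: r(k) = (-3/5) * (k-11/10) / [(k+1)] ; factor over Q: parameters, x = (-3/5), and C = 8/3.


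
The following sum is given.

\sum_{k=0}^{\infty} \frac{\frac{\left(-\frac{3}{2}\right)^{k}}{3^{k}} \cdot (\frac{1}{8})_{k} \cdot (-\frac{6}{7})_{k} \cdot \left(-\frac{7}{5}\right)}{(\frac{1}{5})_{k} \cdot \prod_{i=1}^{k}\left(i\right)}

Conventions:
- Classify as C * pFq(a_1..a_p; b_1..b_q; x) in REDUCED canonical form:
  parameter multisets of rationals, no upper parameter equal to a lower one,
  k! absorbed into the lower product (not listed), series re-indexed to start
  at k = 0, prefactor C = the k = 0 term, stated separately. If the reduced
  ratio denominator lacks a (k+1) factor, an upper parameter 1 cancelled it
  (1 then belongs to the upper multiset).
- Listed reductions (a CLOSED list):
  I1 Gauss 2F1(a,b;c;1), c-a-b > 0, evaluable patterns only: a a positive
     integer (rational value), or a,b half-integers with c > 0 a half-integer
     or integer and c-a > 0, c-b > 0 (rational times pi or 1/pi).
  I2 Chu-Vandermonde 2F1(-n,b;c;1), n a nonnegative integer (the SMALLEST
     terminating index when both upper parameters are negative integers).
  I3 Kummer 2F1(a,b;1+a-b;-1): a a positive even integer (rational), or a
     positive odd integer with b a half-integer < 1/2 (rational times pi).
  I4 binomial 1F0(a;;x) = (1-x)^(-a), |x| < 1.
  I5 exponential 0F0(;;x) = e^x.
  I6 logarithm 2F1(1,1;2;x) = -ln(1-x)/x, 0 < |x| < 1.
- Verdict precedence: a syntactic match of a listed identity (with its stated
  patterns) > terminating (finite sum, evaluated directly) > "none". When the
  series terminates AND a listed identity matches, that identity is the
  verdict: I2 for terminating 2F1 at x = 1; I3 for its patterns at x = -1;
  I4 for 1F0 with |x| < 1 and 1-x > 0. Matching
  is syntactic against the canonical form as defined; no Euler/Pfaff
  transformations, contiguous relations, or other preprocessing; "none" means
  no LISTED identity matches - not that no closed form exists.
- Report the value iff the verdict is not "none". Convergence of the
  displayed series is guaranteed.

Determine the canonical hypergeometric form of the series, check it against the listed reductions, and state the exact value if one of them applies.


This is -\frac{7}{5} * 2F1(-\frac{6}{7}, \frac{1}{8}; \frac{1}{5}; -\frac{1}{2}) in reduced canonical form. Verdict: no listed reduction: x = -\frac{1}{2} and upper {-\frac{6}{7}, \frac{1}{8}} fail every I1-I6 pattern.

Key observation: with t_0 = -\frac{7}{5}, the two k-th powers (C = -7/5) combine into one argument.
Consecutive-term ratio: r(k) = -\frac{1}{2} * (k-\frac{6}{7}) (k+\frac{1}{8}) / [(k+\frac{1}{5}) (k+1)] - rational; roots negated = parameters, x = -\frac{1}{2}, C = -\frac{7}{5}.


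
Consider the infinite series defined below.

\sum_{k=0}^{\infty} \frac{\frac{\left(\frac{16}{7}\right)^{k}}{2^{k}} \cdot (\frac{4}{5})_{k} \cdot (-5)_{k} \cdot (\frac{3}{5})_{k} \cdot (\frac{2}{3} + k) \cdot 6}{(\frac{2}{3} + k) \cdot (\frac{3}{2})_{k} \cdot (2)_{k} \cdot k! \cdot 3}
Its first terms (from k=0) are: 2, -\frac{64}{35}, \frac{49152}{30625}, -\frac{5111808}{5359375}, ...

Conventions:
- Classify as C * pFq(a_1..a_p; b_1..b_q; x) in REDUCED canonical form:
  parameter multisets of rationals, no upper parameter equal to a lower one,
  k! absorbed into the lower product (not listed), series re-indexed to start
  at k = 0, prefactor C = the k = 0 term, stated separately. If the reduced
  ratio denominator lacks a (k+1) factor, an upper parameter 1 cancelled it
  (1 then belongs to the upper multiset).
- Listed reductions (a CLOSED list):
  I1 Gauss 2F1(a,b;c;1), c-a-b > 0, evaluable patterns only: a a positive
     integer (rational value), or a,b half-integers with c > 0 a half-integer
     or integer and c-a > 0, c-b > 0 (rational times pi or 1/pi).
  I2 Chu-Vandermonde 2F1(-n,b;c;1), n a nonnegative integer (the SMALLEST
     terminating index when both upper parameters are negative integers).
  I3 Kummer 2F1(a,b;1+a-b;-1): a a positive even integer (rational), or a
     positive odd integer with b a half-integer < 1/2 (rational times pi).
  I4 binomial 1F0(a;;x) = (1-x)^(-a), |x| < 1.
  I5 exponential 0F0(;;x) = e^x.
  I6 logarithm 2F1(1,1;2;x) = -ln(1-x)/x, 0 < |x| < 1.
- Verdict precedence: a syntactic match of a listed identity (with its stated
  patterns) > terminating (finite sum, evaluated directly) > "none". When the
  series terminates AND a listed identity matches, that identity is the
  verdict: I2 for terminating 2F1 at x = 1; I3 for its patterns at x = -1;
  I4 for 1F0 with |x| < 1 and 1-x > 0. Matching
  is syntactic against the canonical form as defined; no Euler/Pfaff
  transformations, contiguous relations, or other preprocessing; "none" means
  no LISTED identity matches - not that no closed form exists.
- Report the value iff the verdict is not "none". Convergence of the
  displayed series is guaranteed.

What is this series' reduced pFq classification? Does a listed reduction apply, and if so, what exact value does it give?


Key observation: t_0 = 2 here, and the constant factors (prefactor 2) combine into one prefactor.
Step ratio: r(k) = \frac{8}{7} * (k-5) (k+\frac{3}{5}) (k+\frac{4}{5}) / [(k+\frac{3}{2}) (k+2) (k+1)] - rational; roots negated = parameters, x = \frac{8}{7}, C = 2.

This is 2 * 3F2(-5, \frac{3}{5}, \frac{4}{5}; \frac{3}{2}, 2; \frac{8}{7}) in reduced canonical form. Verdict: terminating - upper -5 stops the sum at k = 5; the 6 terms are added exactly. Its exact value is \frac{49797867125946}{45135986328125}.


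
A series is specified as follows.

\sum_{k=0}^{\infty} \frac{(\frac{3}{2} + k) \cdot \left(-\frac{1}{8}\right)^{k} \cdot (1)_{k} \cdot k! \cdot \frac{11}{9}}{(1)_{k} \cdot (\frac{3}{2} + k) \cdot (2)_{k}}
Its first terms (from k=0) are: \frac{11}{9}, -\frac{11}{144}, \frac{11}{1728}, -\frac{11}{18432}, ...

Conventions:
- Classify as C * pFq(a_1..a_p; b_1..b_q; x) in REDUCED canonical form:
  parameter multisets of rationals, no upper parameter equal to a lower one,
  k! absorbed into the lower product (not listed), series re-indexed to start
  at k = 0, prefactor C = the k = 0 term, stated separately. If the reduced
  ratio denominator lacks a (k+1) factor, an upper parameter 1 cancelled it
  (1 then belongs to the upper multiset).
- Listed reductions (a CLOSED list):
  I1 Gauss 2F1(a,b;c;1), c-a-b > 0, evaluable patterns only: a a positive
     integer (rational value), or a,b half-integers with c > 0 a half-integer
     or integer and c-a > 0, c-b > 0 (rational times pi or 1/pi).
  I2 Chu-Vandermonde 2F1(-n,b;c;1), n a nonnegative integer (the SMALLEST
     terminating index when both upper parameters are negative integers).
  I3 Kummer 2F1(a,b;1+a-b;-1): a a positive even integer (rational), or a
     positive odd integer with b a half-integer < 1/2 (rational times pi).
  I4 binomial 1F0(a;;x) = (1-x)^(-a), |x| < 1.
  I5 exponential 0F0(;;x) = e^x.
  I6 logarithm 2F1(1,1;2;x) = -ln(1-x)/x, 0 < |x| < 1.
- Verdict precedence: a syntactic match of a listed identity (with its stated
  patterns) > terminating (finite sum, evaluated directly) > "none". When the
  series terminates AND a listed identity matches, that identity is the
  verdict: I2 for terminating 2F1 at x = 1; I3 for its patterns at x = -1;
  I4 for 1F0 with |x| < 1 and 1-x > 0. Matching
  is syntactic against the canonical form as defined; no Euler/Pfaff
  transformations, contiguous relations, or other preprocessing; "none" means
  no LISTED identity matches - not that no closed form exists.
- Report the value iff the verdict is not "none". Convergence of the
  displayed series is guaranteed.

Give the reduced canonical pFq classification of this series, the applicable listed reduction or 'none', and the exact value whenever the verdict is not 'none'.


Canonical form: C = \frac{11}{9} times 2F1 with upper {1, 1}, lower {2}, x = -\frac{1}{8}. Verdict (x = -\frac{1}{8}): logarithm (I6) applies (the logarithm: parameters (1,1;2), x = -\frac{1}{8}). Its exact value is \frac{88}{9} \cdot \ln\left(\frac{9}{8}\right).

Key observation: t_0 = \frac{11}{9} here, and the factorial ratio (prefactor 11/9) (k+a-1)!/(a-1)! is a rising factorial (a)_k.
Step ratio: r(k) = -\frac{1}{8} * (k+1) (k+1) / [(k+2) (k+1)] ; factor over Q: parameters, x = -\frac{1}{8}, and C = \frac{11}{9}.
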